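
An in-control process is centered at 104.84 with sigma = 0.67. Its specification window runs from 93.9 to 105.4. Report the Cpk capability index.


Cpu = (USL - mean) / (3*sigma) = (105.4 - 104.84) / (3*0.67) = 0.2786
Cpl = (mean - LSL) / (3*sigma) = (104.84 - 93.9) / (3*0.67) = 5.4428
Cpk = min(Cpu, Cpl) = 0.2786

0.2786


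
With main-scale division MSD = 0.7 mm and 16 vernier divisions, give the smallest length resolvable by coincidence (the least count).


LC = MSD / n_div
= 0.7 / 16
= 0.0437

0.0437


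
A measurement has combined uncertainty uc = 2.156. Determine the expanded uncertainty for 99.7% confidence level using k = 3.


U = k * uc
U = 3 * 2.156
U = 6.4680

6.4680


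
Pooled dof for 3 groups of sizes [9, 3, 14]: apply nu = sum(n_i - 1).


nu = sum_i (n_i - 1)
nu = ((9 - 1) + (3 - 1) + (14 - 1))
nu = 8 + 2 + 13
nu = 23

23


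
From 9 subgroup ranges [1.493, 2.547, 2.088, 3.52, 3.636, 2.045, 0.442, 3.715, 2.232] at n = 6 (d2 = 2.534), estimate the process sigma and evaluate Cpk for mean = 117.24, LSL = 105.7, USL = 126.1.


R_bar = (1.493 + 2.547 + 2.088 + 3.52 + 3.636 + 2.045 + 0.442 + 3.715 + 2.232) / 9 = 2.4131111
sigma = R_bar / d2 = 2.4131111 / 2.534 = 0.95229325
Cp = (USL - LSL)/(6*sigma) = (126.1 - 105.7)/(6*0.95229325) = 3.5703
Cpu = (126.1 - 117.24)/(3*0.95229325) = 3.1013
Cpl = (117.24 - 105.7)/(3*0.95229325) = 4.0394
Cpk = min(Cpu, Cpl) = 3.1013

3.1013


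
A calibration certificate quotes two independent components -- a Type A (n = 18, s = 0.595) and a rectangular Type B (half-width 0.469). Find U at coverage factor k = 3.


u_A = s / sqrt(n) = 0.595 / sqrt(18) = 0.14024284
u_B = half_width / sqrt(3) = 0.469 / sqrt(3) = 0.27077728
uc = sqrt(u_A^2 + u_B^2) = sqrt(0.14024284^2 + 0.27077728^2) = 0.30493998
U = k * uc = 3 * 0.30493998
U = 0.9148

0.9148


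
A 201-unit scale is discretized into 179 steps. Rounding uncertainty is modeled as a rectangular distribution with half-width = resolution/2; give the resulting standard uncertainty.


resolution = range / divisions
resolution = 201 / 179 = 1.122905
u_res = resolution / (2*sqrt(3))
u_res = 1.122905 / 3.4641016
u_res = 0.3242

0.3242


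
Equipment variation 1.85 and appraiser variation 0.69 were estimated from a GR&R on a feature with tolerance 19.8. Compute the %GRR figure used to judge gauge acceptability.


GRR = sqrt(EV^2 + AV^2) = sqrt(1.85^2 + 0.69^2) = 1.9744873
%GRR = GRR / tol * 100 = 1.9744873 / 19.8 * 100
%GRR = 9.9722

9.9722


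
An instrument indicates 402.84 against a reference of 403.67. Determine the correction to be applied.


Correction = standard - reading
= 403.67 - 402.84
= 0.8300

0.8300


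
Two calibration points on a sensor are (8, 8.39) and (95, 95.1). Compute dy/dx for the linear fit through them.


slope = (y2 - y1) / (x2 - x1)
= (95.1 - 8.39) / (95 - 8)
= 86.7100 / 87
= 0.9967

0.9967


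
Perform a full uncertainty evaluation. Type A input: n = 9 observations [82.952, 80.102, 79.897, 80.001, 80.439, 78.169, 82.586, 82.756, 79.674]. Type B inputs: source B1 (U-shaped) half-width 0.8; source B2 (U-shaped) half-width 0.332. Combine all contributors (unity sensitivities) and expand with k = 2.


mean = (82.952 + 80.102 + 79.897 + 80.001 + 80.439 + 78.169 + 82.586 + 82.756 + 79.674) / 9 = 80.73066667
s = sqrt(sum((x - mean)^2)/(n-1)) = 1.6532144
u_A = s / sqrt(n) = 1.6532144 / sqrt(9) = 0.55107147
u_B1 = 0.8 / sqrt(2) = 0.56568542
u_B2 = 0.332 / sqrt(2) = 0.23475945
uc = sqrt(0.55107147^2 + 0.56568542^2 + 0.23475945^2) = 0.8238882
U = k * uc = 2 * 0.8238882
U = 1.6478

1.6478


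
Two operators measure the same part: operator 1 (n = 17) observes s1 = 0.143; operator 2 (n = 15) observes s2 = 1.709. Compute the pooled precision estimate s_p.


s_p = sqrt(((n1-1)*s1^2 + (n2-1)*s2^2) / (n1+n2-2))
numerator = (17-1)*0.143^2 + (15-1)*1.709^2 = 0.327184 + 40.889534 = 41.216718
denominator = 17 + 15 - 2 = 30
s_p^2 = 41.216718 / 30 = 1.3738906
s_p = sqrt(1.3738906) = 1.1721

1.1721


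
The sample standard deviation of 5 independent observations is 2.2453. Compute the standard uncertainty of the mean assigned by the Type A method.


u_A = s / sqrt(n)
u_A = 2.2453 / sqrt(5)
u_A = 2.2453 / 2.236068
u_A = 1.0041

1.0041


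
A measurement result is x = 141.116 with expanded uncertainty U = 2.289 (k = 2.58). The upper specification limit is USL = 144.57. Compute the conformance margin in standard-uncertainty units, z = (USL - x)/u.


u = U / k = 2.289 / 2.58 = 0.8872093
margin = |USL - x| = |144.57 - 141.116| = 3.454
z = margin / u = 3.454 / 0.8872093
z = 3.8931

3.8931


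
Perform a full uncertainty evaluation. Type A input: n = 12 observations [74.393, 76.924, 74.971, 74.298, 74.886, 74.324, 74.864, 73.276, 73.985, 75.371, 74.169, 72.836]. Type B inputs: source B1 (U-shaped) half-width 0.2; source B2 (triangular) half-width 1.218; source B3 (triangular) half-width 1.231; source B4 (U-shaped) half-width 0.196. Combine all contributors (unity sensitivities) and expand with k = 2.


mean = (74.393 + 76.924 + 74.971 + 74.298 + 74.886 + 74.324 + 74.864 + 73.276 + 73.985 + 75.371 + 74.169 + 72.836) / 12 = 74.52475
s = sqrt(sum((x - mean)^2)/(n-1)) = 1.0381577
u_A = s / sqrt(n) = 1.0381577 / sqrt(12) = 0.29969031
u_B1 = 0.2 / sqrt(2) = 0.14142136
u_B2 = 1.218 / sqrt(6) = 0.49724642
u_B3 = 1.231 / sqrt(6) = 0.50255365
u_B4 = 0.196 / sqrt(2) = 0.13859293
uc = sqrt(0.29969031^2 + 0.14142136^2 + 0.49724642^2 + 0.50255365^2 + 0.13859293^2) = 0.79299209
U = k * uc = 2 * 0.79299209
U = 1.5860

1.5860


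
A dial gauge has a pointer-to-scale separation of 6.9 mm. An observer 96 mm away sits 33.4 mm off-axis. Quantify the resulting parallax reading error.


error = h * offset / d
= 6.9 * 33.4 / 96
= 2.4006

2.4006


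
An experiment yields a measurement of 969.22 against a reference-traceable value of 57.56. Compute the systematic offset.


Systematic error = measured - true
= 969.22 - 57.56
= 911.6600

911.6600


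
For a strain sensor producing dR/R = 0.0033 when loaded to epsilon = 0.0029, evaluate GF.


GF = (dR/R) / epsilon
= 0.0033 / 0.0029
= 1.1379

1.1379


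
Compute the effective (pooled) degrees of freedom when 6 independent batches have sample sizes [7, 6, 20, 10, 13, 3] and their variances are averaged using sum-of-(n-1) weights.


nu = sum_i (n_i - 1)
nu = ((7 - 1) + (6 - 1) + (20 - 1) + (10 - 1) + (13 - 1) + (3 - 1))
nu = 6 + 5 + 19 + 9 + 12 + 2
nu = 53

53


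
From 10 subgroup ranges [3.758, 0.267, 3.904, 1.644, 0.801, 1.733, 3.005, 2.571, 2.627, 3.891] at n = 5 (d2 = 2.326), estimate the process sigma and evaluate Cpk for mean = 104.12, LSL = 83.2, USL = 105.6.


R_bar = (3.758 + 0.267 + 3.904 + 1.644 + 0.801 + 1.733 + 3.005 + 2.571 + 2.627 + 3.891) / 10 = 2.4201
sigma = R_bar / d2 = 2.4201 / 2.326 = 1.0404557
Cp = (USL - LSL)/(6*sigma) = (105.6 - 83.2)/(6*1.0404557) = 3.5882
Cpu = (105.6 - 104.12)/(3*1.0404557) = 0.4742
Cpl = (104.12 - 83.2)/(3*1.0404557) = 6.7022
Cpk = min(Cpu, Cpl) = 0.4742

0.4742


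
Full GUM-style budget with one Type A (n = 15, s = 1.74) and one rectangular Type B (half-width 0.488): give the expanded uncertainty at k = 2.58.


u_A = s / sqrt(n) = 1.74 / sqrt(15) = 0.44926607
u_B = half_width / sqrt(3) = 0.488 / sqrt(3) = 0.28174693
uc = sqrt(u_A^2 + u_B^2) = sqrt(0.44926607^2 + 0.28174693^2) = 0.53030306
U = k * uc = 2.58 * 0.53030306
U = 1.3682

1.3682


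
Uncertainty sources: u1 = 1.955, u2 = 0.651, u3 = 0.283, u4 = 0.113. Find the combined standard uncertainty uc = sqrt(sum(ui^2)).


uc = sqrt(1.955^2 + 0.651^2 + 0.283^2 + 0.113^2)
uc = sqrt(4.338684)
uc = 2.0830

2.0830


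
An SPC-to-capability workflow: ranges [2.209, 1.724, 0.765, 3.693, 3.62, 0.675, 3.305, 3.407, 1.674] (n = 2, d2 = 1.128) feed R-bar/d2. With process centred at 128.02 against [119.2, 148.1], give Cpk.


R_bar = (2.209 + 1.724 + 0.765 + 3.693 + 3.62 + 0.675 + 3.305 + 3.407 + 1.674) / 9 = 2.3413333
sigma = R_bar / d2 = 2.3413333 / 1.128 = 2.0756501
Cp = (USL - LSL)/(6*sigma) = (148.1 - 119.2)/(6*2.0756501) = 2.3206
Cpu = (148.1 - 128.02)/(3*2.0756501) = 3.2247
Cpl = (128.02 - 119.2)/(3*2.0756501) = 1.4164
Cpk = min(Cpu, Cpl) = 1.4164

1.4164


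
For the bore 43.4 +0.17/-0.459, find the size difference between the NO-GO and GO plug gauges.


GO = nominal - lower_tol (smallest hole = maximum material condition)
GO = 43.4 - 0.459 = 42.941
NO-GO = nominal + upper_tol (largest hole = least material condition)
NO-GO = 43.4 + 0.17 = 43.57
spread = NO-GO - GO = 43.57 - 42.941 = 0.6290

0.6290


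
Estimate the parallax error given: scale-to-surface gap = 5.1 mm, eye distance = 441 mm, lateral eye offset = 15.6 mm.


error = h * offset / d
= 5.1 * 15.6 / 441
= 0.1804

0.1804


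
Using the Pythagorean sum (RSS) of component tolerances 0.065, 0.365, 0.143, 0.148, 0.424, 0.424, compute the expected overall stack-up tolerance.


RSS = sqrt(0.065^2 + 0.365^2 + 0.143^2 + 0.148^2 + 0.424^2 + 0.424^2)
= sqrt(0.539355)
= 0.7344

0.7344


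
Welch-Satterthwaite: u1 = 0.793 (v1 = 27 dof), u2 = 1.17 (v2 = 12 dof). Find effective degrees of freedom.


uc = sqrt(u1^2 + u2^2) = sqrt(0.793^2 + 1.17^2) = 1.4134175
v_eff = uc^4 / (u1^4/v1 + u2^4/v2)
= 1.4134175^4 / (0.793^4/27 + 1.17^4/12)
= 3.9910012 / 0.1708036
v_eff = 23.3660

23.3660


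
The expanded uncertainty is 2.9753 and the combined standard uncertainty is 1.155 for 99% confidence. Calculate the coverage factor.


k = U / uc
k = 2.9753 / 1.155
k = 2.576

2.576


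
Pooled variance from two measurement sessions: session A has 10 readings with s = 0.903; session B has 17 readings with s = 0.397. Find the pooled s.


s_p = sqrt(((n1-1)*s1^2 + (n2-1)*s2^2) / (n1+n2-2))
numerator = (10-1)*0.903^2 + (17-1)*0.397^2 = 7.338681 + 2.521744 = 9.860425
denominator = 10 + 17 - 2 = 25
s_p^2 = 9.860425 / 25 = 0.394417
s_p = sqrt(0.394417) = 0.6280

0.6280


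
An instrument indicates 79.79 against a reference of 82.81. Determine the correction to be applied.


Correction = standard - reading
= 82.81 - 79.79
= 3.0200

3.0200


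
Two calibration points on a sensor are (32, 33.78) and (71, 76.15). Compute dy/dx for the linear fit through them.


slope = (y2 - y1) / (x2 - x1)
= (76.15 - 33.78) / (71 - 32)
= 42.3700 / 39
= 1.0864

1.0864


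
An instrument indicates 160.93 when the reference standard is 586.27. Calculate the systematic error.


Systematic error = measured - true
= 160.93 - 586.27
= -425.3400

-425.3400


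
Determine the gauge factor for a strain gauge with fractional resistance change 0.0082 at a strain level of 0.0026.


GF = (dR/R) / epsilon
= 0.0082 / 0.0026
= 3.1538

3.1538


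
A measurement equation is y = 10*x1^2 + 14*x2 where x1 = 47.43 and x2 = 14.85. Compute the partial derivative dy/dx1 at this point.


y = 10*x1^2 + 14*x2
dy/dx1 = 2*10*x1
Evaluate at x1 = 47.43: c1 = 20 * 47.43
c1 = 948.6000

948.6000


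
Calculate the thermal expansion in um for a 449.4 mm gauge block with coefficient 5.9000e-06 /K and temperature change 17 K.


dL = L * alpha * dT
= 449.4 * 5.9000e-06 * 17
= 0.0450748 mm
dL_um = 0.0450748 * 1000 = 45.0748 um

45.0748


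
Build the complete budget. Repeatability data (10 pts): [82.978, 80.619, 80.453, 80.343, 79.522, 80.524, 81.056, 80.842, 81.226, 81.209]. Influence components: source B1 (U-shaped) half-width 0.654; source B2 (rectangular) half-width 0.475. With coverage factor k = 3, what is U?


mean = (82.978 + 80.619 + 80.453 + 80.343 + 79.522 + 80.524 + 81.056 + 80.842 + 81.226 + 81.209) / 10 = 80.8772
s = sqrt(sum((x - mean)^2)/(n-1)) = 0.89266278
u_A = s / sqrt(n) = 0.89266278 / sqrt(10) = 0.28228476
u_B1 = 0.654 / sqrt(2) = 0.46244783
u_B2 = 0.475 / sqrt(3) = 0.27424138
uc = sqrt(0.28228476^2 + 0.46244783^2 + 0.27424138^2) = 0.60724873
U = k * uc = 3 * 0.60724873
U = 1.8217

1.8217


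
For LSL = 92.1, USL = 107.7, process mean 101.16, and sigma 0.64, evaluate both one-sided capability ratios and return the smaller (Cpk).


Cpu = (USL - mean) / (3*sigma) = (107.7 - 101.16) / (3*0.64) = 3.4063
Cpl = (mean - LSL) / (3*sigma) = (101.16 - 92.1) / (3*0.64) = 4.7188
Cpk = min(Cpu, Cpl) = 3.4063

3.4063


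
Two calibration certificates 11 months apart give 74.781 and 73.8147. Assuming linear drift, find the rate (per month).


rate = (v2 - v1) / months
= (73.8147 - 74.781) / 11
= -0.9663 / 11
= -0.0878

-0.0878


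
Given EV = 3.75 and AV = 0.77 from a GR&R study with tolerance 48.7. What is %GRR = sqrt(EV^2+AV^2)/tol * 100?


GRR = sqrt(EV^2 + AV^2) = sqrt(3.75^2 + 0.77^2) = 3.8282372
%GRR = GRR / tol * 100 = 3.8282372 / 48.7 * 100
%GRR = 7.8609

7.8609


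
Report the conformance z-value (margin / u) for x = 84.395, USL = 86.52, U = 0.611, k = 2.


u = U / k = 0.611 / 2 = 0.3055
margin = |USL - x| = |86.52 - 84.395| = 2.125
z = margin / u = 2.125 / 0.3055
z = 6.9558

6.9558


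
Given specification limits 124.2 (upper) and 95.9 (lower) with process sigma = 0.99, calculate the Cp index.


Cp = (USL - LSL) / (6 * sigma)
= (124.2 - 95.9) / (6 * 0.99)
= 28.3000 / 5.9400
= 4.7643

4.7643


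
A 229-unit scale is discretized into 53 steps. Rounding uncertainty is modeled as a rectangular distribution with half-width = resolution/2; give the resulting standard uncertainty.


resolution = range / divisions
resolution = 229 / 53 = 4.3207547
u_res = resolution / (2*sqrt(3))
u_res = 4.3207547 / 3.4641016
u_res = 1.2473

1.2473


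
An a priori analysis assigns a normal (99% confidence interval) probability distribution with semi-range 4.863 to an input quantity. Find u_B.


u_B = half_width / 2.576
u_B = 4.863 / 2.576
u_B = 1.8878

1.8878


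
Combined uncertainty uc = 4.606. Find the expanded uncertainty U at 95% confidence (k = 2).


U = k * uc
U = 2 * 4.606
U = 9.2120

9.2120


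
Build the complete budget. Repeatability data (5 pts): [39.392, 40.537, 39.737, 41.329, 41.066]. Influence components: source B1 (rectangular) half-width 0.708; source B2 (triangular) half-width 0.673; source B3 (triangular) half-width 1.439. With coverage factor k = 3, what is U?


mean = (39.392 + 40.537 + 39.737 + 41.329 + 41.066) / 5 = 40.4122
s = sqrt(sum((x - mean)^2)/(n-1)) = 0.8337048
u_A = s / sqrt(n) = 0.8337048 / sqrt(5) = 0.37284412
u_B1 = 0.708 / sqrt(3) = 0.40876399
u_B2 = 0.673 / sqrt(6) = 0.2747511
u_B3 = 1.439 / sqrt(6) = 0.58746929
uc = sqrt(0.37284412^2 + 0.40876399^2 + 0.2747511^2 + 0.58746929^2) = 0.85247233
U = k * uc = 3 * 0.85247233
U = 2.5574

2.5574


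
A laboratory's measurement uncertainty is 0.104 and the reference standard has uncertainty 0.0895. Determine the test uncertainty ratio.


TUR = u_lab / u_ref
= 0.104 / 0.0895
= 1.1620

1.1620


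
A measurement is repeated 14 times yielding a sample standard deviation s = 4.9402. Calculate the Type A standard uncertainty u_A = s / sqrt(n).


u_A = s / sqrt(n)
u_A = 4.9402 / sqrt(14)
u_A = 4.9402 / 3.7416574
u_A = 1.3203

1.3203


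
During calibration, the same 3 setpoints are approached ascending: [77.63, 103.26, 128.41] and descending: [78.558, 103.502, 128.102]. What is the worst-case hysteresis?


|77.63 - 78.558| = 0.9280
|103.26 - 103.502| = 0.2420
|128.41 - 128.102| = 0.3080
hysteresis = max(diffs) = 0.9280

0.9280


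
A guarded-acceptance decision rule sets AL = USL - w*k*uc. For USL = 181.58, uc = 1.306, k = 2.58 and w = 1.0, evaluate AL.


U = k * uc = 2.58 * 1.306 = 3.36948
guard band g = w * U = 1.0 * 3.36948 = 3.36948
AL = USL - g = 181.58 - 3.36948
AL = 178.2105

178.2105


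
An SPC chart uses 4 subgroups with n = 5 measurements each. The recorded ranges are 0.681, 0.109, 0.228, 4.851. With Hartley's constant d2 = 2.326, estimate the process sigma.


R_bar = (0.681 + 0.109 + 0.228 + 4.851) / 4
R_bar = 5.869 / 4 = 1.46725
sigma_hat = R_bar / d2 = 1.46725 / 2.326 = 0.6308

0.6308


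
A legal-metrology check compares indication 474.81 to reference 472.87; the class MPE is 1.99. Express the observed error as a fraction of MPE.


e = indication - reference = 474.81 - 472.87 = 1.9400
|e| = 1.9400
ratio = |e| / MPE = 1.9400 / 1.99
ratio = 0.9749

0.9749


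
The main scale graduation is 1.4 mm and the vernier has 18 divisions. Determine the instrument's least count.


LC = MSD / n_div
= 1.4 / 18
= 0.0778

0.0778


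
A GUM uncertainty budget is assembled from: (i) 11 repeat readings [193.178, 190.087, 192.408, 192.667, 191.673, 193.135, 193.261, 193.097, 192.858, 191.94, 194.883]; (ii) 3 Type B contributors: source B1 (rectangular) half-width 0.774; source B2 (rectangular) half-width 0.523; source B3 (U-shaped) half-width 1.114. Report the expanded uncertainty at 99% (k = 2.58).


mean = (193.178 + 190.087 + 192.408 + 192.667 + 191.673 + 193.135 + 193.261 + 193.097 + 192.858 + 191.94 + 194.883) / 11 = 192.6533636
s = sqrt(sum((x - mean)^2)/(n-1)) = 1.1917642
u_A = s / sqrt(n) = 1.1917642 / sqrt(11) = 0.35933043
u_B1 = 0.774 / sqrt(3) = 0.44686911
u_B2 = 0.523 / sqrt(3) = 0.30195419
u_B3 = 1.114 / sqrt(2) = 0.78771695
uc = sqrt(0.35933043^2 + 0.44686911^2 + 0.30195419^2 + 0.78771695^2) = 1.0200415
U = k * uc = 2.58 * 1.0200415
U = 2.6317

2.6317


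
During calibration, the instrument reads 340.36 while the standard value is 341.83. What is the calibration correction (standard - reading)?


Correction = standard - reading
= 341.83 - 340.36
= 1.4700

1.4700


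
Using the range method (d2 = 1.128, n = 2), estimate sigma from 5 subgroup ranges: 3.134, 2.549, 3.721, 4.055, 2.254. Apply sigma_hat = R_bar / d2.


R_bar = (3.134 + 2.549 + 3.721 + 4.055 + 2.254) / 5
R_bar = 15.713 / 5 = 3.1426
sigma_hat = R_bar / d2 = 3.1426 / 1.128 = 2.7860

2.7860


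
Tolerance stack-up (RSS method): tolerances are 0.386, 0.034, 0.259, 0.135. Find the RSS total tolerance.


RSS = sqrt(0.386^2 + 0.034^2 + 0.259^2 + 0.135^2)
= sqrt(0.235458)
= 0.4852

0.4852


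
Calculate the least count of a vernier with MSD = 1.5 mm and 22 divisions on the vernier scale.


LC = MSD / n_div
= 1.5 / 22
= 0.0682

0.0682


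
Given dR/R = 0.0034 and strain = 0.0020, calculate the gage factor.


GF = (dR/R) / epsilon
= 0.0034 / 0.0020
= 1.7000

1.7000


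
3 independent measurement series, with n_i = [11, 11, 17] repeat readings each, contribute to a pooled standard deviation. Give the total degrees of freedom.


nu = sum_i (n_i - 1)
nu = ((11 - 1) + (11 - 1) + (17 - 1))
nu = 10 + 10 + 16
nu = 36

36


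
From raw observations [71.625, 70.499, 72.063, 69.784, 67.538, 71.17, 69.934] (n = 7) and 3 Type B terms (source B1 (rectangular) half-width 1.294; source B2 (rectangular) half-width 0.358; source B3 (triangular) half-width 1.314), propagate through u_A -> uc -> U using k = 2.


mean = (71.625 + 70.499 + 72.063 + 69.784 + 67.538 + 71.17 + 69.934) / 7 = 70.37328571
s = sqrt(sum((x - mean)^2)/(n-1)) = 1.5083962
u_A = s / sqrt(n) = 1.5083962 / sqrt(7) = 0.57012017
u_B1 = 1.294 / sqrt(3) = 0.74709125
u_B2 = 0.358 / sqrt(3) = 0.2066914
u_B3 = 1.314 / sqrt(6) = 0.53643825
uc = sqrt(0.57012017^2 + 0.74709125^2 + 0.2066914^2 + 0.53643825^2) = 1.1016668
U = k * uc = 2 * 1.1016668
U = 2.2033

2.2033


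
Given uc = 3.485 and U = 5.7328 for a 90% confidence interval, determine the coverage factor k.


k = U / uc
k = 5.7328 / 3.485
k = 1.645

1.645


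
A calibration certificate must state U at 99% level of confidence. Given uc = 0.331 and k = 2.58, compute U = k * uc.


U = k * uc
U = 2.58 * 0.331
U = 0.8540

0.8540


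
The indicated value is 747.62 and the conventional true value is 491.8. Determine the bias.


Systematic error = measured - true
= 747.62 - 491.8
= 255.8200

255.8200


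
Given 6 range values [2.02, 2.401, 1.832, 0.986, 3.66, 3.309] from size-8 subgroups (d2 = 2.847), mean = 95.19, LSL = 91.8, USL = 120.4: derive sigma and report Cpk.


R_bar = (2.02 + 2.401 + 1.832 + 0.986 + 3.66 + 3.309) / 6 = 2.368
sigma = R_bar / d2 = 2.368 / 2.847 = 0.83175272
Cp = (USL - LSL)/(6*sigma) = (120.4 - 91.8)/(6*0.83175272) = 5.7309
Cpu = (120.4 - 95.19)/(3*0.83175272) = 10.1032
Cpl = (95.19 - 91.8)/(3*0.83175272) = 1.3586
Cpk = min(Cpu, Cpl) = 1.3586

1.3586


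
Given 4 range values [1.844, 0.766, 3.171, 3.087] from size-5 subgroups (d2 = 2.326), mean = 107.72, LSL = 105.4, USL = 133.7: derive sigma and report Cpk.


R_bar = (1.844 + 0.766 + 3.171 + 3.087) / 4 = 2.217
sigma = R_bar / d2 = 2.217 / 2.326 = 0.95313844
Cp = (USL - LSL)/(6*sigma) = (133.7 - 105.4)/(6*0.95313844) = 4.9486
Cpu = (133.7 - 107.72)/(3*0.95313844) = 9.0858
Cpl = (107.72 - 105.4)/(3*0.95313844) = 0.8114
Cpk = min(Cpu, Cpl) = 0.8114

0.8114


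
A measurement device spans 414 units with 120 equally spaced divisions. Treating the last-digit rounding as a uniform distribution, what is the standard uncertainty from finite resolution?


resolution = range / divisions
resolution = 414 / 120 = 3.45
u_res = resolution / (2*sqrt(3))
u_res = 3.45 / 3.4641016
u_res = 0.9959

0.9959


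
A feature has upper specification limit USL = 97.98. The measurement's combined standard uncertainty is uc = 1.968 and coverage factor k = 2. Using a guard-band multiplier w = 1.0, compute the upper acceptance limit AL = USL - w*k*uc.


U = k * uc = 2 * 1.968 = 3.936
guard band g = w * U = 1.0 * 3.936 = 3.936
AL = USL - g = 97.98 - 3.936
AL = 94.0440

94.0440


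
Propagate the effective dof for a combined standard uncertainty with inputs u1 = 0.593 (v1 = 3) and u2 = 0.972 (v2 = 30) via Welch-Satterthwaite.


uc = sqrt(u1^2 + u2^2) = sqrt(0.593^2 + 0.972^2) = 1.1386101
v_eff = uc^4 / (u1^4/v1 + u2^4/v2)
= 1.1386101^4 / (0.593^4/3 + 0.972^4/30)
= 1.6807384 / 0.0709729
v_eff = 23.6814

23.6814


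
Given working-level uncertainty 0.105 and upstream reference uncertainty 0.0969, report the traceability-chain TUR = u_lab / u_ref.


TUR = u_lab / u_ref
= 0.105 / 0.0969
= 1.0836

1.0836


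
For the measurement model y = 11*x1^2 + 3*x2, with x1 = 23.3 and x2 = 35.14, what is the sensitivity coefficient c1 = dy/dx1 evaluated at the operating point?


y = 11*x1^2 + 3*x2
dy/dx1 = 2*11*x1
Evaluate at x1 = 23.3: c1 = 22 * 23.3
c1 = 512.6000

512.6000


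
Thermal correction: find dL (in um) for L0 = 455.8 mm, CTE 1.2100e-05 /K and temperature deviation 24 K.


dL = L * alpha * dT
= 455.8 * 1.2100e-05 * 24
= 0.1323643 mm
dL_um = 0.1323643 * 1000 = 132.3643 um

132.3643


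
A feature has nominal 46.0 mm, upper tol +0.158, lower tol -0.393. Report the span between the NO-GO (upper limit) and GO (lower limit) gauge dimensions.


GO = nominal - lower_tol (smallest hole = maximum material condition)
GO = 46.0 - 0.393 = 45.607
NO-GO = nominal + upper_tol (largest hole = least material condition)
NO-GO = 46.0 + 0.158 = 46.158
spread = NO-GO - GO = 46.158 - 45.607 = 0.5510

0.5510


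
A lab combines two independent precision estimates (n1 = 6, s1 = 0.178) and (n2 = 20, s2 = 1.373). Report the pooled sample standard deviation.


s_p = sqrt(((n1-1)*s1^2 + (n2-1)*s2^2) / (n1+n2-2))
numerator = (6-1)*0.178^2 + (20-1)*1.373^2 = 0.15842 + 35.817451 = 35.975871
denominator = 6 + 20 - 2 = 24
s_p^2 = 35.975871 / 24 = 1.4989946
s_p = sqrt(1.4989946) = 1.2243

1.2243


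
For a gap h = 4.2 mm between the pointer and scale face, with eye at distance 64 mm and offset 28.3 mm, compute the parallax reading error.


error = h * offset / d
= 4.2 * 28.3 / 64
= 1.8572

1.8572


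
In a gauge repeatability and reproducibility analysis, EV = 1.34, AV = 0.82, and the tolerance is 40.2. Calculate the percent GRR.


GRR = sqrt(EV^2 + AV^2) = sqrt(1.34^2 + 0.82^2) = 1.570987
%GRR = GRR / tol * 100 = 1.570987 / 40.2 * 100
%GRR = 3.9079

3.9079


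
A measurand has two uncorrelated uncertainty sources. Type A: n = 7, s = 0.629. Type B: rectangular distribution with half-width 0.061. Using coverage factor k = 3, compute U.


u_A = s / sqrt(n) = 0.629 / sqrt(7) = 0.23773965
u_B = half_width / sqrt(3) = 0.061 / sqrt(3) = 0.035218366
uc = sqrt(u_A^2 + u_B^2) = sqrt(0.23773965^2 + 0.035218366^2) = 0.24033409
U = k * uc = 3 * 0.24033409
U = 0.7210

0.7210


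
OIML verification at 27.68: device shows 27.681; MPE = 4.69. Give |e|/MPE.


e = indication - reference = 27.681 - 27.68 = 0.0010
|e| = 0.0010
ratio = |e| / MPE = 0.0010 / 4.69
ratio = 2.1322e-04

2.1322e-04


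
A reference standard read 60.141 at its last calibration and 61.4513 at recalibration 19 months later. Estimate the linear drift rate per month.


rate = (v2 - v1) / months
= (61.4513 - 60.141) / 19
= 1.3103 / 19
= 0.0690

0.0690


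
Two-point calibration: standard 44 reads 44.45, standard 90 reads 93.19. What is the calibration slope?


slope = (y2 - y1) / (x2 - x1)
= (93.19 - 44.45) / (90 - 44)
= 48.7400 / 46
= 1.0596

1.0596


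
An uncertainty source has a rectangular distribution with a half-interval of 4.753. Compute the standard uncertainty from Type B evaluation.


u_B = half_width / sqrt(3)
u_B = 4.753 / 1.7320508
u_B = 2.7441

2.7441


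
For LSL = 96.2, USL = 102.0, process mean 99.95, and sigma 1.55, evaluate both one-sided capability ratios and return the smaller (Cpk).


Cpu = (USL - mean) / (3*sigma) = (102.0 - 99.95) / (3*1.55) = 0.4409
Cpl = (mean - LSL) / (3*sigma) = (99.95 - 96.2) / (3*1.55) = 0.8065
Cpk = min(Cpu, Cpl) = 0.4409

0.4409


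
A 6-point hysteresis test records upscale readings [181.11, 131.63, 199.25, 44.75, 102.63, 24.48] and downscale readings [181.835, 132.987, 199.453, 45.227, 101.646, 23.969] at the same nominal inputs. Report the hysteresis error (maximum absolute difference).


|181.11 - 181.835| = 0.7250
|131.63 - 132.987| = 1.3570
|199.25 - 199.453| = 0.2030
|44.75 - 45.227| = 0.4770
|102.63 - 101.646| = 0.9840
|24.48 - 23.969| = 0.5110
hysteresis = max(diffs) = 1.3570

1.3570


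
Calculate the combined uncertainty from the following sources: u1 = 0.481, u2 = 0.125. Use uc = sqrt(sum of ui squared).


uc = sqrt(0.481^2 + 0.125^2)
uc = sqrt(0.246986)
uc = 0.4970

0.4970


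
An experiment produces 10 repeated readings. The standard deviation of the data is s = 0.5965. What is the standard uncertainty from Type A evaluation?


u_A = s / sqrt(n)
u_A = 0.5965 / sqrt(10)
u_A = 0.5965 / 3.1622777
u_A = 0.1886

0.1886


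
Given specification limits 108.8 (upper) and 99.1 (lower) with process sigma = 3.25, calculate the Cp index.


Cp = (USL - LSL) / (6 * sigma)
= (108.8 - 99.1) / (6 * 3.25)
= 9.7000 / 19.5000
= 0.4974

0.4974


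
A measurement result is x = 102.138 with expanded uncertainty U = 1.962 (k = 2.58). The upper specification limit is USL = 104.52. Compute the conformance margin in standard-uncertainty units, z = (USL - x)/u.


u = U / k = 1.962 / 2.58 = 0.76046512
margin = |USL - x| = |104.52 - 102.138| = 2.382
z = margin / u = 2.382 / 0.76046512
z = 3.1323

3.1323


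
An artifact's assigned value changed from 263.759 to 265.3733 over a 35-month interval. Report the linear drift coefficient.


rate = (v2 - v1) / months
= (265.3733 - 263.759) / 35
= 1.6143 / 35
= 0.0461

0.0461


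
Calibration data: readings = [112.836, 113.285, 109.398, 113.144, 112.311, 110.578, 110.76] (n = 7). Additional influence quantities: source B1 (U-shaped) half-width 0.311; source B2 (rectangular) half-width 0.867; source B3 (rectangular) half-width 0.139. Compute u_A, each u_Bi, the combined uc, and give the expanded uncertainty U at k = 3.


mean = (112.836 + 113.285 + 109.398 + 113.144 + 112.311 + 110.578 + 110.76) / 7 = 111.7588571
s = sqrt(sum((x - mean)^2)/(n-1)) = 1.5098906
u_A = s / sqrt(n) = 1.5098906 / sqrt(7) = 0.570685
u_B1 = 0.311 / sqrt(2) = 0.21991021
u_B2 = 0.867 / sqrt(3) = 0.50056268
u_B3 = 0.139 / sqrt(3) = 0.080251687
uc = sqrt(0.570685^2 + 0.21991021^2 + 0.50056268^2 + 0.080251687^2) = 0.79438353
U = k * uc = 3 * 0.79438353
U = 2.3832

2.3832


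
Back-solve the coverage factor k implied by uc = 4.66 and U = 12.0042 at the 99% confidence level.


k = U / uc
k = 12.0042 / 4.66
k = 2.576

2.576


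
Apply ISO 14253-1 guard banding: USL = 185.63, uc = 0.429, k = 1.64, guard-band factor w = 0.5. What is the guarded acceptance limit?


U = k * uc = 1.64 * 0.429 = 0.70356
guard band g = w * U = 0.5 * 0.70356 = 0.35178
AL = USL - g = 185.63 - 0.35178
AL = 185.2782

185.2782


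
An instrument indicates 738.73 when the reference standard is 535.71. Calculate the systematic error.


Systematic error = measured - true
= 738.73 - 535.71
= 203.0200

203.0200


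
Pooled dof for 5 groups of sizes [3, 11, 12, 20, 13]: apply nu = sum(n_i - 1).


nu = sum_i (n_i - 1)
nu = ((3 - 1) + (11 - 1) + (12 - 1) + (20 - 1) + (13 - 1))
nu = 2 + 10 + 11 + 19 + 12
nu = 54

54


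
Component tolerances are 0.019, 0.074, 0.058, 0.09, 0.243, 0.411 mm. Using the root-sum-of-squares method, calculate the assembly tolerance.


RSS = sqrt(0.019^2 + 0.074^2 + 0.058^2 + 0.09^2 + 0.243^2 + 0.411^2)
= sqrt(0.245271)
= 0.4952

0.4952


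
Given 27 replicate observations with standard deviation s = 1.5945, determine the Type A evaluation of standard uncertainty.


u_A = s / sqrt(n)
u_A = 1.5945 / sqrt(27)
u_A = 1.5945 / 5.1961524
u_A = 0.3069

0.3069


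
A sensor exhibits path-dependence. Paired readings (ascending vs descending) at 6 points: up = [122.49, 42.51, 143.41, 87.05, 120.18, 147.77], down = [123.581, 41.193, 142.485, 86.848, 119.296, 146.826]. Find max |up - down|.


|122.49 - 123.581| = 1.0910
|42.51 - 41.193| = 1.3170
|143.41 - 142.485| = 0.9250
|87.05 - 86.848| = 0.2020
|120.18 - 119.296| = 0.8840
|147.77 - 146.826| = 0.9440
hysteresis = max(diffs) = 1.3170

1.3170


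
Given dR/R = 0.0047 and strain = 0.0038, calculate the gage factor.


GF = (dR/R) / epsilon
= 0.0047 / 0.0038
= 1.2368

1.2368


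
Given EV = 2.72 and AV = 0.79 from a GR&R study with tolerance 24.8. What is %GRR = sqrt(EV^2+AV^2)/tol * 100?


GRR = sqrt(EV^2 + AV^2) = sqrt(2.72^2 + 0.79^2) = 2.8324018
%GRR = GRR / tol * 100 = 2.8324018 / 24.8 * 100
%GRR = 11.4210

11.4210


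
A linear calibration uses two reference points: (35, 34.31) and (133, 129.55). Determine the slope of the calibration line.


slope = (y2 - y1) / (x2 - x1)
= (129.55 - 34.31) / (133 - 35)
= 95.2400 / 98
= 0.9718

0.9718


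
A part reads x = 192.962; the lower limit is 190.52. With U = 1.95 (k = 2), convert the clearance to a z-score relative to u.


u = U / k = 1.95 / 2 = 0.975
margin = |LSL - x| = |190.52 - 192.962| = 2.442
z = margin / u = 2.442 / 0.975
z = 2.5046

2.5046


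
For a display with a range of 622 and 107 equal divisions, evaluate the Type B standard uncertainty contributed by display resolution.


resolution = range / divisions
resolution = 622 / 107 = 5.8130841
u_res = resolution / (2*sqrt(3))
u_res = 5.8130841 / 3.4641016
u_res = 1.6781

1.6781


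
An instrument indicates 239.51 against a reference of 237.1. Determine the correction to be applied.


Correction = standard - reading
= 237.1 - 239.51
= -2.4100

-2.4100


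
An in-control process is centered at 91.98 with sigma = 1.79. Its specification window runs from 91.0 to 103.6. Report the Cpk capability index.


Cpu = (USL - mean) / (3*sigma) = (103.6 - 91.98) / (3*1.79) = 2.1639
Cpl = (mean - LSL) / (3*sigma) = (91.98 - 91.0) / (3*1.79) = 0.1825
Cpk = min(Cpu, Cpl) = 0.1825

0.1825


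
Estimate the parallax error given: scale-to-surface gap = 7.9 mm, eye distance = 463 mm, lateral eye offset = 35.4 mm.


error = h * offset / d
= 7.9 * 35.4 / 463
= 0.6040

0.6040


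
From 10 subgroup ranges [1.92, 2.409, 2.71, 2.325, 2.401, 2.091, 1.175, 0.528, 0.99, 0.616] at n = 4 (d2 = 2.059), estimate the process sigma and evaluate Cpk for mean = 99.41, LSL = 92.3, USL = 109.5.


R_bar = (1.92 + 2.409 + 2.71 + 2.325 + 2.401 + 2.091 + 1.175 + 0.528 + 0.99 + 0.616) / 10 = 1.7165
sigma = R_bar / d2 = 1.7165 / 2.059 = 0.83365712
Cp = (USL - LSL)/(6*sigma) = (109.5 - 92.3)/(6*0.83365712) = 3.4387
Cpu = (109.5 - 99.41)/(3*0.83365712) = 4.0344
Cpl = (99.41 - 92.3)/(3*0.83365712) = 2.8429
Cpk = min(Cpu, Cpl) = 2.8429

2.8429


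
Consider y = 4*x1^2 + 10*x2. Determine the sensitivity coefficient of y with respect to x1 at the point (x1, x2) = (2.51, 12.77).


y = 4*x1^2 + 10*x2
dy/dx1 = 2*4*x1
Evaluate at x1 = 2.51: c1 = 8 * 2.51
c1 = 20.0800

20.0800


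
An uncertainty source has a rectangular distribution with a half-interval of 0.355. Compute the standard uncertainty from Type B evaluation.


u_B = half_width / sqrt(3)
u_B = 0.355 / 1.7320508
u_B = 0.2050

0.2050


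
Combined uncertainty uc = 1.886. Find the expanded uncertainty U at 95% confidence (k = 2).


U = k * uc
U = 2 * 1.886
U = 3.7720

3.7720


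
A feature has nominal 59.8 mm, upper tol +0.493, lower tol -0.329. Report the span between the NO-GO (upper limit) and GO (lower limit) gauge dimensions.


GO = nominal - lower_tol (smallest hole = maximum material condition)
GO = 59.8 - 0.329 = 59.471
NO-GO = nominal + upper_tol (largest hole = least material condition)
NO-GO = 59.8 + 0.493 = 60.293
spread = NO-GO - GO = 60.293 - 59.471 = 0.8220

0.8220


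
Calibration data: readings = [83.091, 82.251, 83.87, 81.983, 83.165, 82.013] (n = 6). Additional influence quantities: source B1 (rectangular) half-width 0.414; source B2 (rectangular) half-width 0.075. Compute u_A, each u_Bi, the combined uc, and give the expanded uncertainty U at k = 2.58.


mean = (83.091 + 82.251 + 83.87 + 81.983 + 83.165 + 82.013) / 6 = 82.72883333
s = sqrt(sum((x - mean)^2)/(n-1)) = 0.76428749
u_A = s / sqrt(n) = 0.76428749 / sqrt(6) = 0.31201906
u_B1 = 0.414 / sqrt(3) = 0.23902301
u_B2 = 0.075 / sqrt(3) = 0.04330127
uc = sqrt(0.31201906^2 + 0.23902301^2 + 0.04330127^2) = 0.39542748
U = k * uc = 2.58 * 0.39542748
U = 1.0202

1.0202


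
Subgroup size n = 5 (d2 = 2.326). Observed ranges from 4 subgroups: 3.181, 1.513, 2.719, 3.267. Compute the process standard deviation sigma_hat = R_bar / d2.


R_bar = (3.181 + 1.513 + 2.719 + 3.267) / 4
R_bar = 10.68 / 4 = 2.67
sigma_hat = R_bar / d2 = 2.67 / 2.326 = 1.1479

1.1479


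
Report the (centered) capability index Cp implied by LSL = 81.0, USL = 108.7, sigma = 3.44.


Cp = (USL - LSL) / (6 * sigma)
= (108.7 - 81.0) / (6 * 3.44)
= 27.7000 / 20.6400
= 1.3421

1.3421


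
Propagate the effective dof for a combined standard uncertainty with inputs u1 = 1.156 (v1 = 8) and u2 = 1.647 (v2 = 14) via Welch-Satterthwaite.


uc = sqrt(u1^2 + u2^2) = sqrt(1.156^2 + 1.647^2) = 2.012199
v_eff = uc^4 / (u1^4/v1 + u2^4/v2)
= 2.012199^4 / (1.156^4/8 + 1.647^4/14)
= 16.393954 / 0.74881335
v_eff = 21.8932

21.8932


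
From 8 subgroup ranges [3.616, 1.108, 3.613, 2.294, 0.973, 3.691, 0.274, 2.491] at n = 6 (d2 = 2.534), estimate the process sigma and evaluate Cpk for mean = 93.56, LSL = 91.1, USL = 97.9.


R_bar = (3.616 + 1.108 + 3.613 + 2.294 + 0.973 + 3.691 + 0.274 + 2.491) / 8 = 2.2575
sigma = R_bar / d2 = 2.2575 / 2.534 = 0.89088398
Cp = (USL - LSL)/(6*sigma) = (97.9 - 91.1)/(6*0.89088398) = 1.2721
Cpu = (97.9 - 93.56)/(3*0.89088398) = 1.6239
Cpl = (93.56 - 91.1)/(3*0.89088398) = 0.9204
Cpk = min(Cpu, Cpl) = 0.9204

0.9204


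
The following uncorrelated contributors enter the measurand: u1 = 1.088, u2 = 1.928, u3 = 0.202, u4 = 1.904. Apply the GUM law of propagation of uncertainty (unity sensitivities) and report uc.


uc = sqrt(1.088^2 + 1.928^2 + 0.202^2 + 1.904^2)
uc = sqrt(8.566948)
uc = 2.9269

2.9269


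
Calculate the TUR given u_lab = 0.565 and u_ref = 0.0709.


TUR = u_lab / u_ref
= 0.565 / 0.0709
= 7.9690

7.9690


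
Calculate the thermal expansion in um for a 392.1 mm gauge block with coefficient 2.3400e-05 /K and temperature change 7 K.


dL = L * alpha * dT
= 392.1 * 2.3400e-05 * 7
= 0.0642260 mm
dL_um = 0.0642260 * 1000 = 64.2260 um

64.2260


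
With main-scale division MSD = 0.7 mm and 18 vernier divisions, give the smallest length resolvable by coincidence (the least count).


LC = MSD / n_div
= 0.7 / 18
= 0.0389

0.0389


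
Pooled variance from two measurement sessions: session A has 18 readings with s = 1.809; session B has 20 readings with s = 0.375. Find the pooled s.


s_p = sqrt(((n1-1)*s1^2 + (n2-1)*s2^2) / (n1+n2-2))
numerator = (18-1)*1.809^2 + (20-1)*0.375^2 = 55.632177 + 2.671875 = 58.304052
denominator = 18 + 20 - 2 = 36
s_p^2 = 58.304052 / 36 = 1.619557
s_p = sqrt(1.619557) = 1.2726

1.2726


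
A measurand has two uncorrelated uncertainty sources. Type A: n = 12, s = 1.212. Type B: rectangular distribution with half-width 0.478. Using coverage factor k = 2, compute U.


u_A = s / sqrt(n) = 1.212 / sqrt(12) = 0.34987426
u_B = half_width / sqrt(3) = 0.478 / sqrt(3) = 0.27597343
uc = sqrt(u_A^2 + u_B^2) = sqrt(0.34987426^2 + 0.27597343^2) = 0.44561568
U = k * uc = 2 * 0.44561568
U = 0.8912

0.8912


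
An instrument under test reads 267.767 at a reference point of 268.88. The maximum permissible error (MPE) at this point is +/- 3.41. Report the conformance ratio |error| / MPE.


e = indication - reference = 267.767 - 268.88 = -1.1130
|e| = 1.1130
ratio = |e| / MPE = 1.1130 / 3.41
ratio = 0.3264

0.3264


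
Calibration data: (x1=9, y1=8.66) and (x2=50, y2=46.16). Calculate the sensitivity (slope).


slope = (y2 - y1) / (x2 - x1)
= (46.16 - 8.66) / (50 - 9)
= 37.5000 / 41
= 0.9146

0.9146


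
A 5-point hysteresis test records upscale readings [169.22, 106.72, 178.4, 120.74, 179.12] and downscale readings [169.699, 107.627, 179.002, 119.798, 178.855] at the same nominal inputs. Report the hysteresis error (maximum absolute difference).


|169.22 - 169.699| = 0.4790
|106.72 - 107.627| = 0.9070
|178.4 - 179.002| = 0.6020
|120.74 - 119.798| = 0.9420
|179.12 - 178.855| = 0.2650
hysteresis = max(diffs) = 0.9420

0.9420


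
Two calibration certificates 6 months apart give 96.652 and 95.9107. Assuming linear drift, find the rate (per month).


rate = (v2 - v1) / months
= (95.9107 - 96.652) / 6
= -0.7413 / 6
= -0.1235

-0.1235


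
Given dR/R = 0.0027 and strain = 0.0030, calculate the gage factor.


GF = (dR/R) / epsilon
= 0.0027 / 0.0030
= 0.9000

0.9000


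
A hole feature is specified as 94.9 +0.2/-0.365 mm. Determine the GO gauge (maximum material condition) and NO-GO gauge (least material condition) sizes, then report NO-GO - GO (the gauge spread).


GO = nominal - lower_tol (smallest hole = maximum material condition)
GO = 94.9 - 0.365 = 94.535
NO-GO = nominal + upper_tol (largest hole = least material condition)
NO-GO = 94.9 + 0.2 = 95.1
spread = NO-GO - GO = 95.1 - 94.535 = 0.5650

0.5650


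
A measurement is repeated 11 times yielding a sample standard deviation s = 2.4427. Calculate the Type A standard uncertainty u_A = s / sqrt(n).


u_A = s / sqrt(n)
u_A = 2.4427 / sqrt(11)
u_A = 2.4427 / 3.3166248
u_A = 0.7365

0.7365


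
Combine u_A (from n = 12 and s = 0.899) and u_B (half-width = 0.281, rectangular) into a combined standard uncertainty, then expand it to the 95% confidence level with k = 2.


u_A = s / sqrt(n) = 0.899 / sqrt(12) = 0.25951895
u_B = half_width / sqrt(3) = 0.281 / sqrt(3) = 0.16223543
uc = sqrt(u_A^2 + u_B^2) = sqrt(0.25951895^2 + 0.16223543^2) = 0.30605624
U = k * uc = 2 * 0.30605624
U = 0.6121

0.6121


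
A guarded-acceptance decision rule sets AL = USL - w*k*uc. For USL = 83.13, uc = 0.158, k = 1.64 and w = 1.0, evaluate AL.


U = k * uc = 1.64 * 0.158 = 0.25912
guard band g = w * U = 1.0 * 0.25912 = 0.25912
AL = USL - g = 83.13 - 0.25912
AL = 82.8709

82.8709


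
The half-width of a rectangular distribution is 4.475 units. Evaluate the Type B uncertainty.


u_B = half_width / sqrt(3)
u_B = 4.475 / 1.7320508
u_B = 2.5836

2.5836


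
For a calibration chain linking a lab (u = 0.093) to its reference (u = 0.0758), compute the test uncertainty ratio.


TUR = u_lab / u_ref
= 0.093 / 0.0758
= 1.2269

1.2269


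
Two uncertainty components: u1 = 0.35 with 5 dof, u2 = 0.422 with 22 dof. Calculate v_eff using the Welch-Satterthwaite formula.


uc = sqrt(u1^2 + u2^2) = sqrt(0.35^2 + 0.422^2) = 0.54825541
v_eff = uc^4 / (u1^4/v1 + u2^4/v2)
= 0.54825541^4 / (0.35^4/5 + 0.422^4/22)
= 0.090350738 / 0.0044427914
v_eff = 20.3365

20.3365
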